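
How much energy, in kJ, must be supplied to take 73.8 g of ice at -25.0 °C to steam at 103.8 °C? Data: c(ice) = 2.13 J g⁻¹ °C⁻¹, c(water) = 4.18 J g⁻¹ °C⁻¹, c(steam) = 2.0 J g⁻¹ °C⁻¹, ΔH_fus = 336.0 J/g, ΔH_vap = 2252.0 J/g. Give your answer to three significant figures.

q1 (heat ice -25.0→0.0 °C): 73.8 × 2.13 × 25.0 = 3930 J
q2 (melt at 0 °C): 73.8 × 336.0 = 24797 J
q3 (heat water 0.0→100.0 °C): 73.8 × 4.18 × 100.0 = 30848 J
q4 (vaporize at 100 °C): 73.8 × 2252.0 = 166198 J
q5 (heat steam 100.0→103.8 °C): 73.8 × 2.0 × 3.8 = 561 J
Total: 3930 + 24797 + 30848 + 166198 + 561 = 226334 J = 226 kJ

q = 226 kJ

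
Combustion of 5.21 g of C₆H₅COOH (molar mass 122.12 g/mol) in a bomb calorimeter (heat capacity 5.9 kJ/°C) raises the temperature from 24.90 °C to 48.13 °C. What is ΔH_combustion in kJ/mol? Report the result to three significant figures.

ΔT = 48.13 − 24.90 = 23.23 °C
q_cal = C_cal × ΔT = 5.9 × 23.23 = 137.057 kJ
n = 5.21 / 122.12 = 0.04266 mol
q_rxn = −q_cal = -137.057 kJ
ΔH = -137.057 / 0.04266 = -3213 kJ/mol

ΔH = -3210 kJ/mol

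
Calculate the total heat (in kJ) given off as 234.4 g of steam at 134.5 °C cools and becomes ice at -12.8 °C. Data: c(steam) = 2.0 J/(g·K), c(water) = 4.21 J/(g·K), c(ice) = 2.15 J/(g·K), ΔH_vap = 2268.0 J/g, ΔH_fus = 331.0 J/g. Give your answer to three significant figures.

q = 731 kJ

q1 (cool steam 134.5→100 °C): 234.4 × 2.0 × 34.5 = 16174 J
q2 (condense at 100 °C): 234.4 × 2268.0 = 531619 J
q3 (cool water 100→0 °C): 234.4 × 4.21 × 100.0 = 98682 J
q4 (freeze at 0 °C): 234.4 × 331.0 = 77586 J
q5 (cool ice 0→-12.8 °C): 234.4 × 2.15 × 12.8 = 6451 J
Total: 16174 + 531619 + 98682 + 77586 + 6451 = 730512 J = 731 kJ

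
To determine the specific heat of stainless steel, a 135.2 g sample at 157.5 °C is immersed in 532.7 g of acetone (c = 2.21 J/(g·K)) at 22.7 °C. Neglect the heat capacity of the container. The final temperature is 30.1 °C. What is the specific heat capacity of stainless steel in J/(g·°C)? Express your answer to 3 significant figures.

q_gained = (532.7 × 2.21) × (30.1 − 22.7) = 8712 J
q_lost = 135.2 × c × (157.5 − 30.1) = 17224.48 c
Set equal: c = 8712 / 17224.48 = 0.506 J/(g·°C)

c = 0.506 J/(g·°C)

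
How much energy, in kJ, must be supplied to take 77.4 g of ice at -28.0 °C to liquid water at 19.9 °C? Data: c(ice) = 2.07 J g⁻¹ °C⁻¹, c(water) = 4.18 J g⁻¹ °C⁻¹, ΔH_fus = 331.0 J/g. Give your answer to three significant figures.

q1 (heat ice -28.0→0.0 °C): 77.4 × 2.07 × 28.0 = 4486 J
q2 (melt at 0 °C): 77.4 × 331.0 = 25619 J
q3 (heat water 0.0→19.9 °C): 77.4 × 4.18 × 19.9 = 6438 J
Total: 4486 + 25619 + 6438 = 36543 J = 36.5 kJ

q = 36.5 kJ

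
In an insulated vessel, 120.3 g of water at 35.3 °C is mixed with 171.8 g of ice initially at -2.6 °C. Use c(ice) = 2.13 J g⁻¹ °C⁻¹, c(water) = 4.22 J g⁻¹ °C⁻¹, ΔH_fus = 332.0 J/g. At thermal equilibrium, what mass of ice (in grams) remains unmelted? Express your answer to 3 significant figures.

Heat to warm all ice to 0 °C: 171.8×2.13×2.6 = 951.43 J
Heat released by water cooling to 0 °C: 120.3×4.22×35.3 = 17921 J
17921 J < 951.43 + 171.8×332.0 = 57989.03 J, so not all ice melts; final T = 0 °C.
Heat left for melting: 17921 − 951.43 = 16969.57 J
Mass melted = 16969.57 / 332.0 = 51.11 g
Ice remaining = 171.8 − 51.11 = 120.69 g

m_ice remaining = 121 g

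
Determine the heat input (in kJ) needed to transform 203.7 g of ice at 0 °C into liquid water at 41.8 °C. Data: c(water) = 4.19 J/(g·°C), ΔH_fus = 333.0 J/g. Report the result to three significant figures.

q1 (melt at 0 °C): 203.7 × 333.0 = 67832 J
q2 (heat water 0.0→41.8 °C): 203.7 × 4.19 × 41.8 = 35676 J
Total: 67832 + 35676 = 103508 J = 104 kJ

q = 104 kJ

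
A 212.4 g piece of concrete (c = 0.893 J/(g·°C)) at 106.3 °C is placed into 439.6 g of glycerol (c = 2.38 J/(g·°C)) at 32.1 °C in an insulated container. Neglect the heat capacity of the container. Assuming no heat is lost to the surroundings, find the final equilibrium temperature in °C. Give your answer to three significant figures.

T_f = 43.5 °C

Heat lost by concrete = heat gained by glycerol.
(212.4)(0.893)(106.3 − T) = (439.6)(2.38)(T − 32.1)
189.6732 (106.3 − T) = 1046.248 (T − 32.1)
20162 − 189.6732 T = 1046.248 T − 33585
53747 = 1235.9212 T
T = 43.49 °C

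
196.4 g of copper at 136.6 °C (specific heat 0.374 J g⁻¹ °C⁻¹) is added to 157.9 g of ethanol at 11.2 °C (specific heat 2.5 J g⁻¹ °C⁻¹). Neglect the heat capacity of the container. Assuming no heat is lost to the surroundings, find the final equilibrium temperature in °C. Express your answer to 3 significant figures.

T_f = 30.9 °C

Heat lost by copper = heat gained by ethanol.
(196.4)(0.374)(136.6 − T) = (157.9)(2.5)(T − 11.2)
73.4536 (136.6 − T) = 394.75 (T − 11.2)
10034 − 73.4536 T = 394.75 T − 4421.2
14455.2 = 468.2036 T
T = 30.87 °C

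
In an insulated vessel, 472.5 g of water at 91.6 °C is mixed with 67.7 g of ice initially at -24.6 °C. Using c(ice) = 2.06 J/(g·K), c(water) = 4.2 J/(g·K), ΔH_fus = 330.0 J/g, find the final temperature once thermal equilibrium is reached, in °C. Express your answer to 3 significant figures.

T_f = 68.8 °C

Heat to bring ice to 0 °C and melt it: q₁ = 67.7×2.06×24.6 + 67.7×330.0 = 25772 J
Heat the water can supply cooling to 0 °C: 472.5×4.2×91.6 = 181780 J > q₁, so all ice melts.
Energy balance: 472.5×4.2×(91.6 − T) = 25772 + 67.7×4.2×(T − 0)
1984.5(91.6 − T) = 25772 + 284.34 T
181780 − 25772 = 2268.84 T
T = 156008 / 2268.84 = 68.76 °C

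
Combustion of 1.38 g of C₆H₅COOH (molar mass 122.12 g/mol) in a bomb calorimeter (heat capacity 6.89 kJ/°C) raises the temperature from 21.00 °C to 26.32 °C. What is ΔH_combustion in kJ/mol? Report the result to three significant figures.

ΔT = 26.32 − 21.00 = 5.32 °C
q_cal = C_cal × ΔT = 6.89 × 5.32 = 36.6548 kJ
n = 1.38 / 122.12 = 0.01130 mol
q_rxn = −q_cal = -36.6548 kJ
ΔH = -36.6548 / 0.01130 = -3244 kJ/mol

ΔH = -3240 kJ/mol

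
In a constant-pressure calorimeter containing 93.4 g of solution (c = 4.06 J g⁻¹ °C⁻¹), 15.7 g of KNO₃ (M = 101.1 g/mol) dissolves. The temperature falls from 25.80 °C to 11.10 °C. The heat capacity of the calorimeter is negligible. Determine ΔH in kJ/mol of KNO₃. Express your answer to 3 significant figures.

|ΔT| = |11.10 − 25.80| = 14.70 °C
|q_surr| = (93.4 × 4.06) × 14.70 = 379.204 × 14.70 = 5574 J
n(KNO₃) = 15.7 / 101.1 = 0.1553 mol
Temperature fell, so q_rxn = +|q_surr| = 5.574 kJ
ΔH = q_rxn / n = 35.89 kJ/mol

ΔH = 35.9 kJ/mol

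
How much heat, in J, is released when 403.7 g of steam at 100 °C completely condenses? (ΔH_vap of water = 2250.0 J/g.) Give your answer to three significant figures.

q = 908000 J

q = m × ΔH_vap = 403.7 × 2250.0 = 908300 J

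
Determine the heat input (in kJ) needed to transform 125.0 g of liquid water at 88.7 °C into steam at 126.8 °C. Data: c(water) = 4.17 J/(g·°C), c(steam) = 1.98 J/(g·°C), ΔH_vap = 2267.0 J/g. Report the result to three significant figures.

q = 296 kJ

q1 (heat water 88.7→100.0 °C): 125.0 × 4.17 × 11.3 = 5890 J
q2 (vaporize at 100 °C): 125.0 × 2267.0 = 283375 J
q3 (heat steam 100.0→126.8 °C): 125.0 × 1.98 × 26.8 = 6633 J
Total: 5890 + 283375 + 6633 = 295898 J = 296 kJ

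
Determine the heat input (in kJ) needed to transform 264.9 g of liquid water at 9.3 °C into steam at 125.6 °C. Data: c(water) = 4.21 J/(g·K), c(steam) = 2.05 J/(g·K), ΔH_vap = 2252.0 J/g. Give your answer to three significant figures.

q1 (heat water 9.3→100.0 °C): 264.9 × 4.21 × 90.7 = 101151 J
q2 (vaporize at 100 °C): 264.9 × 2252.0 = 596555 J
q3 (heat steam 100.0→125.6 °C): 264.9 × 2.05 × 25.6 = 13902 J
Total: 101151 + 596555 + 13902 = 711608 J = 712 kJ

q = 712 kJ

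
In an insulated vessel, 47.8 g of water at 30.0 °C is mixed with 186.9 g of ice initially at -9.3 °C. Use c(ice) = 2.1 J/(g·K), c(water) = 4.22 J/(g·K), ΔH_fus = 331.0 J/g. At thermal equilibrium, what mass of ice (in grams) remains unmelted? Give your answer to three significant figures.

m_ice remaining = 180 g

Heat to warm all ice to 0 °C: 186.9×2.1×9.3 = 3650.2 J
Heat released by water cooling to 0 °C: 47.8×4.22×30.0 = 6051.5 J
6051.5 J < 3650.2 + 186.9×331.0 = 65514.1 J, so not all ice melts; final T = 0 °C.
Heat left for melting: 6051.5 − 3650.2 = 2401.3 J
Mass melted = 2401.3 / 331.0 = 7.255 g
Ice remaining = 186.9 − 7.255 = 179.645 g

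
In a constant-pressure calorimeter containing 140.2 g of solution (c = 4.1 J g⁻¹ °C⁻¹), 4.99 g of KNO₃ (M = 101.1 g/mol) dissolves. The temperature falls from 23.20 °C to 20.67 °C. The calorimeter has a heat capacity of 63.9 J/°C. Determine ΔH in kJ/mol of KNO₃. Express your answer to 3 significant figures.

ΔH = 32.7 kJ/mol

|ΔT| = |20.67 − 23.20| = 2.53 °C
|q_surr| = (140.2 × 4.1 + 63.9) × 2.53 = 638.72 × 2.53 = 1616 J
n(KNO₃) = 4.99 / 101.1 = 0.04936 mol
Temperature fell, so q_rxn = +|q_surr| = 1.616 kJ
ΔH = q_rxn / n = 32.74 kJ/mol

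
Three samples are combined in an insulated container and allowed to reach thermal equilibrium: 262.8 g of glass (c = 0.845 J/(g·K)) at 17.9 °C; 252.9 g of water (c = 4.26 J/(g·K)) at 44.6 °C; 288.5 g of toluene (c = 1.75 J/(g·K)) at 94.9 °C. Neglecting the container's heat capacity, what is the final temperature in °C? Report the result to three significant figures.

T_f = 55.4 °C

Σ mᵢcᵢ(T − Tᵢ) = 0  ⇒  T = Σ mᵢcᵢTᵢ / Σ mᵢcᵢ
Σ mᵢcᵢ = 262.8×0.845 + 252.9×4.26 + 288.5×1.75 = 1804.295
Σ mᵢcᵢTᵢ = 222.066×17.9 + 1077.354×44.6 + 504.875×94.9 = 99938
T = 99938 / 1804.295 = 55.39 °C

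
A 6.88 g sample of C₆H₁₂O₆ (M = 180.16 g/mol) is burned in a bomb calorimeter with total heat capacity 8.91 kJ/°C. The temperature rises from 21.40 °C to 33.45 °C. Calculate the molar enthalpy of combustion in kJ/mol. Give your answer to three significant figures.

ΔT = 33.45 − 21.40 = 12.05 °C
q_cal = C_cal × ΔT = 8.91 × 12.05 = 107.3655 kJ
n = 6.88 / 180.16 = 0.03819 mol
q_rxn = −q_cal = -107.3655 kJ
ΔH = -107.3655 / 0.03819 = -2811 kJ/mol

ΔH = -2810 kJ/mol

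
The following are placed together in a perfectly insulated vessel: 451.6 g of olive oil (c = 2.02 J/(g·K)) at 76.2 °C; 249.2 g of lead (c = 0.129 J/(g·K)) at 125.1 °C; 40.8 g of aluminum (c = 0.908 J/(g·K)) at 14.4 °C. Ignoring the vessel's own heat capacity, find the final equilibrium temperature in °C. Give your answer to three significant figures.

Σ mᵢcᵢ(T − Tᵢ) = 0  ⇒  T = Σ mᵢcᵢTᵢ / Σ mᵢcᵢ
Σ mᵢcᵢ = 451.6×2.02 + 249.2×0.129 + 40.8×0.908 = 981.4252
Σ mᵢcᵢTᵢ = 912.232×76.2 + 32.1468×125.1 + 37.0464×14.4 = 74067
T = 74067 / 981.4252 = 75.47 °C

T_f = 75.5 °C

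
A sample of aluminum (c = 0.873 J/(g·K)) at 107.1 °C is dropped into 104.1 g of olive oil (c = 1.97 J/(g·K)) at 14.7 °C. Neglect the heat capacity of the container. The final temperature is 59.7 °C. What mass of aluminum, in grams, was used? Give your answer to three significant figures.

q_gained = (104.1 × 1.97) × (59.7 − 14.7) = 9228 J
q_lost = m × 0.873 × (107.1 − 59.7) = 41.3802 m
m = 9228 / 41.3802 = 223 g

m = 223 g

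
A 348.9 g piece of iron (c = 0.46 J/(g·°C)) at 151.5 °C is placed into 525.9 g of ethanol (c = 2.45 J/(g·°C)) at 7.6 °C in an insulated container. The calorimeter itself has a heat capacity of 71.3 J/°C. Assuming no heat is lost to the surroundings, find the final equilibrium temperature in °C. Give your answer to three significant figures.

T_f = 22.8 °C

Heat lost by iron = heat gained by ethanol + calorimeter.
(348.9)(0.46)(151.5 − T) = [(525.9)(2.45) + 71.3](T − 7.6)
160.494 (151.5 − T) = 1359.755 (T − 7.6)
24315 − 160.494 T = 1359.755 T − 10334
34649 = 1520.249 T
T = 22.79 °C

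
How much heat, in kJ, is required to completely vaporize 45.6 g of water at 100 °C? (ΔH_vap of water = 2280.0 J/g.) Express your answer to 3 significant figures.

q = 104 kJ

q = m × ΔH_vap = 45.6 × 2280.0 = 104000 J = 104 kJ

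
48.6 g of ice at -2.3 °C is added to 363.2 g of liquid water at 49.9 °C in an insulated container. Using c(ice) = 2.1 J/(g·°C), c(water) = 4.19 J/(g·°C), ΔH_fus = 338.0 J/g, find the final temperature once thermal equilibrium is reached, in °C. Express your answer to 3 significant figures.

T_f = 34.4 °C

Heat to bring ice to 0 °C and melt it: q₁ = 48.6×2.1×2.3 + 48.6×338.0 = 16662 J
Heat the water can supply cooling to 0 °C: 363.2×4.19×49.9 = 75938.2 J > q₁, so all ice melts.
Energy balance: 363.2×4.19×(49.9 − T) = 16662 + 48.6×4.19×(T − 0)
1521.808(49.9 − T) = 16662 + 203.634 T
75938.2 − 16662 = 1725.442 T
T = 59276.2 / 1725.442 = 34.35 °C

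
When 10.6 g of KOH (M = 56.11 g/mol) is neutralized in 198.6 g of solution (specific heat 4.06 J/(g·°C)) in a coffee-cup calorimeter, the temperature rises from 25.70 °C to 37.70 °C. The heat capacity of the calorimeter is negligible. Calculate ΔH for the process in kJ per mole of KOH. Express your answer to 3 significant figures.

|ΔT| = |37.70 − 25.70| = 12.00 °C
|q_surr| = (198.6 × 4.06) × 12.00 = 806.316 × 12.00 = 9676 J
n(KOH) = 10.6 / 56.11 = 0.1889 mol
Temperature rose, so q_rxn = −|q_surr| = -9.676 kJ
ΔH = q_rxn / n = -51.22 kJ/mol

ΔH = -51.2 kJ/mol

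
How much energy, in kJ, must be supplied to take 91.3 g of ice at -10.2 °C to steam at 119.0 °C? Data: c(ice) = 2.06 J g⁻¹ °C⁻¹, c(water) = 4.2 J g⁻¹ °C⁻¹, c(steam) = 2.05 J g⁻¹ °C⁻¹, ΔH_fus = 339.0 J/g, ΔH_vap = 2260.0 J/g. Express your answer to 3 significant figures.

q = 281 kJ

q1 (heat ice -10.2→0.0 °C): 91.3 × 2.06 × 10.2 = 1918 J
q2 (melt at 0 °C): 91.3 × 339.0 = 30951 J
q3 (heat water 0.0→100.0 °C): 91.3 × 4.2 × 100.0 = 38346 J
q4 (vaporize at 100 °C): 91.3 × 2260.0 = 206338 J
q5 (heat steam 100.0→119.0 °C): 91.3 × 2.05 × 19.0 = 3556 J
Total: 1918 + 30951 + 38346 + 206338 + 3556 = 281109 J = 281 kJ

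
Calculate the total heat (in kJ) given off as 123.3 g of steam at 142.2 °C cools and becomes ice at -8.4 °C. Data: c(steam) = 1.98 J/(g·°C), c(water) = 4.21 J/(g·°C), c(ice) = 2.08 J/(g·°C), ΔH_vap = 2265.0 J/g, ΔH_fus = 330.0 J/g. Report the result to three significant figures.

q = 384 kJ

q1 (cool steam 142.2→100 °C): 123.3 × 1.98 × 42.2 = 10302 J
q2 (condense at 100 °C): 123.3 × 2265.0 = 279275 J
q3 (cool water 100→0 °C): 123.3 × 4.21 × 100.0 = 51909 J
q4 (freeze at 0 °C): 123.3 × 330.0 = 40689 J
q5 (cool ice 0→-8.4 °C): 123.3 × 2.08 × 8.4 = 2154 J
Total: 10302 + 279275 + 51909 + 40689 + 2154 = 384329 J = 384 kJ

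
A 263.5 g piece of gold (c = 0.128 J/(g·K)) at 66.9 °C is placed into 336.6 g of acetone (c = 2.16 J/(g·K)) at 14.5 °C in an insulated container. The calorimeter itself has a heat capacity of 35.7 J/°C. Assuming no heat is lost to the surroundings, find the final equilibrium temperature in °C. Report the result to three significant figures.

Heat lost by gold = heat gained by acetone + calorimeter.
(263.5)(0.128)(66.9 − T) = [(336.6)(2.16) + 35.7](T − 14.5)
33.728 (66.9 − T) = 762.756 (T − 14.5)
2256.4 − 33.728 T = 762.756 T − 11060
13316.4 = 796.484 T
T = 16.72 °C

T_f = 16.7 °C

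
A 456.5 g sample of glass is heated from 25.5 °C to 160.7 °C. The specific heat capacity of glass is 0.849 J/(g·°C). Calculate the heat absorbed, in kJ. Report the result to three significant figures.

q = 52.4 kJ

q = m c ΔT = 456.5 × 0.849 × (160.7 − 25.5)
q = 456.5 × 0.849 × 135.2 = 52400 J = 52.4 kJ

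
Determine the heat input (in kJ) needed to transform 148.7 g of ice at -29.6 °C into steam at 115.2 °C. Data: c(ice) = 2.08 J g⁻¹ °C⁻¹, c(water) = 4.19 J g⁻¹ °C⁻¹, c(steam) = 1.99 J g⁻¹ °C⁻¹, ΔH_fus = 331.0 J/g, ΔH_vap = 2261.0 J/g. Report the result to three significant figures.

q = 461 kJ

q1 (heat ice -29.6→0.0 °C): 148.7 × 2.08 × 29.6 = 9155 J
q2 (melt at 0 °C): 148.7 × 331.0 = 49220 J
q3 (heat water 0.0→100.0 °C): 148.7 × 4.19 × 100.0 = 62305 J
q4 (vaporize at 100 °C): 148.7 × 2261.0 = 336211 J
q5 (heat steam 100.0→115.2 °C): 148.7 × 1.99 × 15.2 = 4498 J
Total: 9155 + 49220 + 62305 + 336211 + 4498 = 461389 J = 461 kJ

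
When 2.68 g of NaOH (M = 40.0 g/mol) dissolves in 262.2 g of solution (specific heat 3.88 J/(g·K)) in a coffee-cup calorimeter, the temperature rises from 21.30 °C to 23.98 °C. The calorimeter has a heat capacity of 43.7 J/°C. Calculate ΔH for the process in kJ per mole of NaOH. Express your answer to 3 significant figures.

ΔH = -42.4 kJ/mol

|ΔT| = |23.98 − 21.30| = 2.68 °C
|q_surr| = (262.2 × 3.88 + 43.7) × 2.68 = 1061.036 × 2.68 = 2844 J
n(NaOH) = 2.68 / 40.0 = 0.06700 mol
Temperature rose, so q_rxn = −|q_surr| = -2.844 kJ
ΔH = q_rxn / n = -42.448 kJ/mol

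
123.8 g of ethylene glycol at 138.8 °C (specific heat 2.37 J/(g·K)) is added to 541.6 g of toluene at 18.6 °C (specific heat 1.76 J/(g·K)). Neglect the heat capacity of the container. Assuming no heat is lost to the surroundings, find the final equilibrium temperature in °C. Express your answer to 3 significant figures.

Heat lost by ethylene glycol = heat gained by toluene.
(123.8)(2.37)(138.8 − T) = (541.6)(1.76)(T − 18.6)
293.406 (138.8 − T) = 953.216 (T − 18.6)
40725 − 293.406 T = 953.216 T − 17730
58455 = 1246.622 T
T = 46.89 °C

T_f = 46.9 °C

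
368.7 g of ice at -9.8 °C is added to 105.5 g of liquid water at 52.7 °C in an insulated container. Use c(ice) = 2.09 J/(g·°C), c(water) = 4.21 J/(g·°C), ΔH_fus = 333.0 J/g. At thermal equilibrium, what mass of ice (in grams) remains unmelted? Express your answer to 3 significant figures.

Heat to warm all ice to 0 °C: 368.7×2.09×9.8 = 7551.7 J
Heat released by water cooling to 0 °C: 105.5×4.21×52.7 = 23407 J
23407 J < 7551.7 + 368.7×333.0 = 130328.8 J, so not all ice melts; final T = 0 °C.
Heat left for melting: 23407 − 7551.7 = 15855.3 J
Mass melted = 15855.3 / 333.0 = 47.61 g
Ice remaining = 368.7 − 47.61 = 321.09 g

m_ice remaining = 321 g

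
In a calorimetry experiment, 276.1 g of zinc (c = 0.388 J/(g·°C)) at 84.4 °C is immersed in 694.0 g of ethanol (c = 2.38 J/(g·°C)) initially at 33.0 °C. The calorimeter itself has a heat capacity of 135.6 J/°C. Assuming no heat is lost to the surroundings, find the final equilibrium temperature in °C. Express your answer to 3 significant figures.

Heat lost by zinc = heat gained by ethanol + calorimeter.
(276.1)(0.388)(84.4 − T) = [(694.0)(2.38) + 135.6](T − 33.0)
107.1268 (84.4 − T) = 1787.32 (T − 33.0)
9041.5 − 107.1268 T = 1787.32 T − 58982
68023.5 = 1894.4468 T
T = 35.91 °C

T_f = 35.9 °C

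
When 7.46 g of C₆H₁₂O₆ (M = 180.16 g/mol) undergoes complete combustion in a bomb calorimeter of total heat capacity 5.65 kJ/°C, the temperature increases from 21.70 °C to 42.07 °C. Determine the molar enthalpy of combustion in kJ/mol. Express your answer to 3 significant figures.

ΔT = 42.07 − 21.70 = 20.37 °C
q_cal = C_cal × ΔT = 5.65 × 20.37 = 115.0905 kJ
n = 7.46 / 180.16 = 0.04141 mol
q_rxn = −q_cal = -115.0905 kJ
ΔH = -115.0905 / 0.04141 = -2779 kJ/mol

ΔH = -2780 kJ/mol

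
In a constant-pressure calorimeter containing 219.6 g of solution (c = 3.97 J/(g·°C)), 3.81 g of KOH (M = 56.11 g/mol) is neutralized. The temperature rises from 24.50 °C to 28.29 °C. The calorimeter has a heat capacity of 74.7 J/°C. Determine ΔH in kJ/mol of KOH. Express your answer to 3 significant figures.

|ΔT| = |28.29 − 24.50| = 3.79 °C
|q_surr| = (219.6 × 3.97 + 74.7) × 3.79 = 946.512 × 3.79 = 3587 J
n(KOH) = 3.81 / 56.11 = 0.06790 mol
Temperature rose, so q_rxn = −|q_surr| = -3.587 kJ
ΔH = q_rxn / n = -52.83 kJ/mol

ΔH = -52.8 kJ/mol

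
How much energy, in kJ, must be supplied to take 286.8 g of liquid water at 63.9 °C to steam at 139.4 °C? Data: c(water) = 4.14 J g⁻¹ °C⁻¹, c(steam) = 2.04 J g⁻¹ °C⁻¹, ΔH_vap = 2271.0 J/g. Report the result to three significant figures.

q1 (heat water 63.9→100.0 °C): 286.8 × 4.14 × 36.1 = 42863 J
q2 (vaporize at 100 °C): 286.8 × 2271.0 = 651323 J
q3 (heat steam 100.0→139.4 °C): 286.8 × 2.04 × 39.4 = 23052 J
Total: 42863 + 651323 + 23052 = 717238 J = 717 kJ

q = 717 kJ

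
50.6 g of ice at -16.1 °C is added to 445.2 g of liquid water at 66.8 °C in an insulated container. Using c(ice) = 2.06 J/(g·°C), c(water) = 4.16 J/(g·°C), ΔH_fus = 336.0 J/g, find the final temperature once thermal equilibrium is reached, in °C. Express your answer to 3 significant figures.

Heat to bring ice to 0 °C and melt it: q₁ = 50.6×2.06×16.1 + 50.6×336.0 = 18680 J
Heat the water can supply cooling to 0 °C: 445.2×4.16×66.8 = 123716 J > q₁, so all ice melts.
Energy balance: 445.2×4.16×(66.8 − T) = 18680 + 50.6×4.16×(T − 0)
1852.032(66.8 − T) = 18680 + 210.496 T
123716 − 18680 = 2062.528 T
T = 105036 / 2062.528 = 50.93 °C

T_f = 50.9 °C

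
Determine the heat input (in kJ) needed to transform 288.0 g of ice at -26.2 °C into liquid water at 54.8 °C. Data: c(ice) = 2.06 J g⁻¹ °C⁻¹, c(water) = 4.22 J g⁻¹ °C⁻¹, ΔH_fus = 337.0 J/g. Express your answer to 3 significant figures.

q = 179 kJ

q1 (heat ice -26.2→0.0 °C): 288.0 × 2.06 × 26.2 = 15544 J
q2 (melt at 0 °C): 288.0 × 337.0 = 97056 J
q3 (heat water 0.0→54.8 °C): 288.0 × 4.22 × 54.8 = 66602 J
Total: 15544 + 97056 + 66602 = 179202 J = 179 kJ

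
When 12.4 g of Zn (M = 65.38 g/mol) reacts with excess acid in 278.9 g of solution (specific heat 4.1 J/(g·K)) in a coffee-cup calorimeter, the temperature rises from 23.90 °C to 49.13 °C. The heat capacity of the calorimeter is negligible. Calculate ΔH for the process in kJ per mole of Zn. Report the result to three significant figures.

|ΔT| = |49.13 − 23.90| = 25.23 °C
|q_surr| = (278.9 × 4.1) × 25.23 = 1143.49 × 25.23 = 28850 J
n(Zn) = 12.4 / 65.38 = 0.1897 mol
Temperature rose, so q_rxn = −|q_surr| = -28.85 kJ
ΔH = q_rxn / n = -152.1 kJ/mol

ΔH = -152 kJ/mol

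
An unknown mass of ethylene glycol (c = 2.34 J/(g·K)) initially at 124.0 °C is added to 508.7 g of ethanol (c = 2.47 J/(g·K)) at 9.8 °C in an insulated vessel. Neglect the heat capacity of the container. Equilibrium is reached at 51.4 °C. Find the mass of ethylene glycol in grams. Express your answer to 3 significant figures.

m = 308 g

q_gained = (508.7 × 2.47) × (51.4 − 9.8) = 52270 J
q_lost = m × 2.34 × (124.0 − 51.4) = 169.884 m
m = 52270 / 169.884 = 308 g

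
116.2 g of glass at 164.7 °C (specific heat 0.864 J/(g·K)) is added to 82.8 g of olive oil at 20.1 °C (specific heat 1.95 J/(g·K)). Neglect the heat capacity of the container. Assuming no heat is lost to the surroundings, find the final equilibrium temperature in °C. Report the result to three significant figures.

Heat lost by glass = heat gained by olive oil.
(116.2)(0.864)(164.7 − T) = (82.8)(1.95)(T − 20.1)
100.3968 (164.7 − T) = 161.46 (T − 20.1)
16535 − 100.3968 T = 161.46 T − 3245.3
19780.3 = 261.8568 T
T = 75.54 °C

T_f = 75.5 °C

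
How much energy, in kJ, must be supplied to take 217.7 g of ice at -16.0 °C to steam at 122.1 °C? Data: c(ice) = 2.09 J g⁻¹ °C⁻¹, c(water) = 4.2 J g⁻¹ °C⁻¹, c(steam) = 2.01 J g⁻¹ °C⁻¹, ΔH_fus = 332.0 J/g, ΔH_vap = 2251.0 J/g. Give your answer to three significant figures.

q = 671 kJ

q1 (heat ice -16.0→0.0 °C): 217.7 × 2.09 × 16.0 = 7280 J
q2 (melt at 0 °C): 217.7 × 332.0 = 72276 J
q3 (heat water 0.0→100.0 °C): 217.7 × 4.2 × 100.0 = 91434 J
q4 (vaporize at 100 °C): 217.7 × 2251.0 = 490043 J
q5 (heat steam 100.0→122.1 °C): 217.7 × 2.01 × 22.1 = 9670 J
Total: 7280 + 72276 + 91434 + 490043 + 9670 = 670703 J = 671 kJ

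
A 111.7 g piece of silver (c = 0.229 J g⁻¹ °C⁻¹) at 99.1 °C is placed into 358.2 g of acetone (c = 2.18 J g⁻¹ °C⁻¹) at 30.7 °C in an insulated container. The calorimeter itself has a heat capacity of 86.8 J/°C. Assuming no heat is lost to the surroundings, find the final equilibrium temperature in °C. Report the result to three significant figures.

Heat lost by silver = heat gained by acetone + calorimeter.
(111.7)(0.229)(99.1 − T) = [(358.2)(2.18) + 86.8](T − 30.7)
25.5793 (99.1 − T) = 867.676 (T − 30.7)
2534.9 − 25.5793 T = 867.676 T − 26638
29172.9 = 893.2553 T
T = 32.66 °C

T_f = 32.7 °C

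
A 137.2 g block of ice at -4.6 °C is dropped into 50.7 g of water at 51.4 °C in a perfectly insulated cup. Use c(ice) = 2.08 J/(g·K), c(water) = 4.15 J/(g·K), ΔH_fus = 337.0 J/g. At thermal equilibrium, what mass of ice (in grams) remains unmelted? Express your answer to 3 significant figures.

Heat to warm all ice to 0 °C: 137.2×2.08×4.6 = 1312.7 J
Heat released by water cooling to 0 °C: 50.7×4.15×51.4 = 10815 J
10815 J < 1312.7 + 137.2×337.0 = 47549.1 J, so not all ice melts; final T = 0 °C.
Heat left for melting: 10815 − 1312.7 = 9502.3 J
Mass melted = 9502.3 / 337.0 = 28.20 g
Ice remaining = 137.2 − 28.20 = 109.00 g

m_ice remaining = 109 g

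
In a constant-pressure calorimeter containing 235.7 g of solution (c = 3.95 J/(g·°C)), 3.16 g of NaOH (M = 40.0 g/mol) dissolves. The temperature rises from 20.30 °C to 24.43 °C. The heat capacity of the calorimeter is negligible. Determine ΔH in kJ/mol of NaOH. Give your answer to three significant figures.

|ΔT| = |24.43 − 20.30| = 4.13 °C
|q_surr| = (235.7 × 3.95) × 4.13 = 931.015 × 4.13 = 3845 J
n(NaOH) = 3.16 / 40.0 = 0.07900 mol
Temperature rose, so q_rxn = −|q_surr| = -3.845 kJ
ΔH = q_rxn / n = -48.67 kJ/mol

ΔH = -48.7 kJ/mol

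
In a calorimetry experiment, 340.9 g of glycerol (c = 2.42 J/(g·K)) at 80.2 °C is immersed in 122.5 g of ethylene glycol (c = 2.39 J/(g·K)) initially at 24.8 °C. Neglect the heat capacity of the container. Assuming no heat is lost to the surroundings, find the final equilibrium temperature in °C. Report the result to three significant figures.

Heat lost by glycerol = heat gained by ethylene glycol.
(340.9)(2.42)(80.2 − T) = (122.5)(2.39)(T − 24.8)
824.978 (80.2 − T) = 292.775 (T − 24.8)
66163 − 824.978 T = 292.775 T − 7260.8
73423.8 = 1117.753 T
T = 65.69 °C

T_f = 65.7 °C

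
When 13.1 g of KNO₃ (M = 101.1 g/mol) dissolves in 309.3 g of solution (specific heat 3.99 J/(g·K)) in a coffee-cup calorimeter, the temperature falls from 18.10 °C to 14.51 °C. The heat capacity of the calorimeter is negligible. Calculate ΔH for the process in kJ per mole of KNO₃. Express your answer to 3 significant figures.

|ΔT| = |14.51 − 18.10| = 3.59 °C
|q_surr| = (309.3 × 3.99) × 3.59 = 1234.107 × 3.59 = 4430 J
n(KNO₃) = 13.1 / 101.1 = 0.1296 mol
Temperature fell, so q_rxn = +|q_surr| = 4.430 kJ
ΔH = q_rxn / n = 34.18 kJ/mol

ΔH = 34.2 kJ/mol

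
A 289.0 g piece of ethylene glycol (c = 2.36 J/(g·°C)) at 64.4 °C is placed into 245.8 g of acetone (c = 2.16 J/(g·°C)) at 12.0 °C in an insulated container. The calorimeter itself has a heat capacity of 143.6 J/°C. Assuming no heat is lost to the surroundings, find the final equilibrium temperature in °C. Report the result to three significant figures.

T_f = 38.3 °C

Heat lost by ethylene glycol = heat gained by acetone + calorimeter.
(289.0)(2.36)(64.4 − T) = [(245.8)(2.16) + 143.6](T − 12.0)
682.04 (64.4 − T) = 674.528 (T − 12.0)
43923 − 682.04 T = 674.528 T − 8094.3
52017.3 = 1356.568 T
T = 38.34 °C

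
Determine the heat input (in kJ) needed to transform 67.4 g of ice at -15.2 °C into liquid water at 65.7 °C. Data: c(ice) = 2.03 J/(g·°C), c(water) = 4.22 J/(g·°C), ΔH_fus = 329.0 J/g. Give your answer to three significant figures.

q = 42.9 kJ

q1 (heat ice -15.2→0.0 °C): 67.4 × 2.03 × 15.2 = 2080 J
q2 (melt at 0 °C): 67.4 × 329.0 = 22175 J
q3 (heat water 0.0→65.7 °C): 67.4 × 4.22 × 65.7 = 18687 J
Total: 2080 + 22175 + 18687 = 42942 J = 42.9 kJ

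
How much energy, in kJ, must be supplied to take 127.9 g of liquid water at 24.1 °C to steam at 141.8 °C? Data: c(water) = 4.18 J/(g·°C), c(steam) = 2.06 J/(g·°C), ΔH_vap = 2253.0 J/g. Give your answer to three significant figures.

q1 (heat water 24.1→100.0 °C): 127.9 × 4.18 × 75.9 = 40578 J
q2 (vaporize at 100 °C): 127.9 × 2253.0 = 288159 J
q3 (heat steam 100.0→141.8 °C): 127.9 × 2.06 × 41.8 = 11013 J
Total: 40578 + 288159 + 11013 = 339750 J = 340 kJ

q = 340 kJ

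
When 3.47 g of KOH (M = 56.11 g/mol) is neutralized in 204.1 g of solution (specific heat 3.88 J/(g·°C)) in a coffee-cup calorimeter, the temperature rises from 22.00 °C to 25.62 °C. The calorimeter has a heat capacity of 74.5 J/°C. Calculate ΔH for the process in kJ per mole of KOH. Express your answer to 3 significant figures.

|ΔT| = |25.62 − 22.00| = 3.62 °C
|q_surr| = (204.1 × 3.88 + 74.5) × 3.62 = 866.408 × 3.62 = 3136 J
n(KOH) = 3.47 / 56.11 = 0.06184 mol
Temperature rose, so q_rxn = −|q_surr| = -3.136 kJ
ΔH = q_rxn / n = -50.71 kJ/mol

ΔH = -50.7 kJ/mol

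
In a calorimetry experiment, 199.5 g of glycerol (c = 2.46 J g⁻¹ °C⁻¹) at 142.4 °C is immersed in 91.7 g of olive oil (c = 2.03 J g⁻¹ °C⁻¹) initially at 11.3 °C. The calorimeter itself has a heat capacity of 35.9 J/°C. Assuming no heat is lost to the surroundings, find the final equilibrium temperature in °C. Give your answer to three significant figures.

Heat lost by glycerol = heat gained by olive oil + calorimeter.
(199.5)(2.46)(142.4 − T) = [(91.7)(2.03) + 35.9](T − 11.3)
490.77 (142.4 − T) = 222.051 (T − 11.3)
69886 − 490.77 T = 222.051 T − 2509.2
72395.2 = 712.821 T
T = 101.6 °C

T_f = 102 °C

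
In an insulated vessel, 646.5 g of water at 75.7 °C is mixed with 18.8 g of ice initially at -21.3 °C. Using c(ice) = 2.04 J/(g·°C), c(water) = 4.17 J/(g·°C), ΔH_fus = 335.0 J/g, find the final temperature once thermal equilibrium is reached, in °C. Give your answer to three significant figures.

Heat to bring ice to 0 °C and melt it: q₁ = 18.8×2.04×21.3 + 18.8×335.0 = 7114.9 J
Heat the water can supply cooling to 0 °C: 646.5×4.17×75.7 = 204080 J > q₁, so all ice melts.
Energy balance: 646.5×4.17×(75.7 − T) = 7114.9 + 18.8×4.17×(T − 0)
2695.905(75.7 − T) = 7114.9 + 78.396 T
204080 − 7114.9 = 2774.301 T
T = 196965.1 / 2774.301 = 71.00 °C

T_f = 71.0 °C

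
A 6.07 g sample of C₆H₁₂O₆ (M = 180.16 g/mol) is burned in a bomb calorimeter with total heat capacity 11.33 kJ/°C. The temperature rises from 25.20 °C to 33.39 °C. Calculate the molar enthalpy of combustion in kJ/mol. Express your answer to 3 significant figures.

ΔH = -2750 kJ/mol

ΔT = 33.39 − 25.20 = 8.19 °C
q_cal = C_cal × ΔT = 11.33 × 8.19 = 92.7927 kJ
n = 6.07 / 180.16 = 0.03369 mol
q_rxn = −q_cal = -92.7927 kJ
ΔH = -92.7927 / 0.03369 = -2754 kJ/mol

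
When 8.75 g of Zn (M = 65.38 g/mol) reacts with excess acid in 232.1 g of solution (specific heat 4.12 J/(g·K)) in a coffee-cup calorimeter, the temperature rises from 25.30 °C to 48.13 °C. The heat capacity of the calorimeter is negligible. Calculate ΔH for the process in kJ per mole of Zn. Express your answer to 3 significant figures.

|ΔT| = |48.13 − 25.30| = 22.83 °C
|q_surr| = (232.1 × 4.12) × 22.83 = 956.252 × 22.83 = 21830 J
n(Zn) = 8.75 / 65.38 = 0.1338 mol
Temperature rose, so q_rxn = −|q_surr| = -21.83 kJ
ΔH = q_rxn / n = -163.2 kJ/mol

ΔH = -163 kJ/mol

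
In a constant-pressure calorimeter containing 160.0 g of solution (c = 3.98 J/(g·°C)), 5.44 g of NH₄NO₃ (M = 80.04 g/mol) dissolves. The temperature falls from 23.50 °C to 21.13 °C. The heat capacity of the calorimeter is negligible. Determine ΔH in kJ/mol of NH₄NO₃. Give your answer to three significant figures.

ΔH = 22.2 kJ/mol

|ΔT| = |21.13 − 23.50| = 2.37 °C
|q_surr| = (160.0 × 3.98) × 2.37 = 636.8 × 2.37 = 1509 J
n(NH₄NO₃) = 5.44 / 80.04 = 0.06797 mol
Temperature fell, so q_rxn = +|q_surr| = 1.509 kJ
ΔH = q_rxn / n = 22.20 kJ/mol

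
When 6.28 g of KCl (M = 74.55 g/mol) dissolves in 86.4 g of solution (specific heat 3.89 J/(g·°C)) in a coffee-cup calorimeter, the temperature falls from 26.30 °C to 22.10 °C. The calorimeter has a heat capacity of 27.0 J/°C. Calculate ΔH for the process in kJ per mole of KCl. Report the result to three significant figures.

|ΔT| = |22.10 − 26.30| = 4.20 °C
|q_surr| = (86.4 × 3.89 + 27.0) × 4.20 = 363.096 × 4.20 = 1525 J
n(KCl) = 6.28 / 74.55 = 0.08424 mol
Temperature fell, so q_rxn = +|q_surr| = 1.525 kJ
ΔH = q_rxn / n = 18.10 kJ/mol

ΔH = 18.1 kJ/mol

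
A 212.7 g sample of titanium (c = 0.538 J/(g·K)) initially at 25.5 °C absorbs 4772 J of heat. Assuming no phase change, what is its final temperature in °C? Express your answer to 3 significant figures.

T_f = 67.2 °C

ΔT = q / (m c) = 4772 / (212.7 × 0.538) = 41.70 °C
T_f = 25.5 + 41.70 = 67.20 °C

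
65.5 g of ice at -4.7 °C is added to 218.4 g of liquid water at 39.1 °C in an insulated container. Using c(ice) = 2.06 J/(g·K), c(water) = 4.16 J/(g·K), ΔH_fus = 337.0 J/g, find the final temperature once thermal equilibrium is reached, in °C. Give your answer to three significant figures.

T_f = 10.9 °C

Heat to bring ice to 0 °C and melt it: q₁ = 65.5×2.06×4.7 + 65.5×337.0 = 22708 J
Heat the water can supply cooling to 0 °C: 218.4×4.16×39.1 = 35524.1 J > q₁, so all ice melts.
Energy balance: 218.4×4.16×(39.1 − T) = 22708 + 65.5×4.16×(T − 0)
908.544(39.1 − T) = 22708 + 272.48 T
35524.1 − 22708 = 1181.024 T
T = 12816.1 / 1181.024 = 10.85 °C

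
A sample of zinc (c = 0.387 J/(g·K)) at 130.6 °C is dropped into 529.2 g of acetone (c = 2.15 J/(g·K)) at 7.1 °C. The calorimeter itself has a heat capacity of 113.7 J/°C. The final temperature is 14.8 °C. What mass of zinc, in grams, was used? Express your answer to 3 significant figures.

q_gained = (529.2 × 2.15 + 113.7) × (14.8 − 7.1) = 9636 J
q_lost = m × 0.387 × (130.6 − 14.8) = 44.8146 m
m = 9636 / 44.8146 = 215 g

m = 215 g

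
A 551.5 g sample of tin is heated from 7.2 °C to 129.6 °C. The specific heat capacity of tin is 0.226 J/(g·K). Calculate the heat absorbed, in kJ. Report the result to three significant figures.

q = m c ΔT = 551.5 × 0.226 × (129.6 − 7.2)
q = 551.5 × 0.226 × 122.4 = 15260 J = 15.3 kJ

q = 15.3 kJ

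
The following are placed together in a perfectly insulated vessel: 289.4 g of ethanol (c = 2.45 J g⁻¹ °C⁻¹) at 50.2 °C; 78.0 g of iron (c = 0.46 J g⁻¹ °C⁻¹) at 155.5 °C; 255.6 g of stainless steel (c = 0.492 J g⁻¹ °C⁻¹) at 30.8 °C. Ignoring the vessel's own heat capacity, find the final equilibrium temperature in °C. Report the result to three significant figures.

T_f = 51.7 °C

Σ mᵢcᵢ(T − Tᵢ) = 0  ⇒  T = Σ mᵢcᵢTᵢ / Σ mᵢcᵢ
Σ mᵢcᵢ = 289.4×2.45 + 78.0×0.46 + 255.6×0.492 = 870.6652
Σ mᵢcᵢTᵢ = 709.03×50.2 + 35.88×155.5 + 125.7552×30.8 = 45046
T = 45046 / 870.6652 = 51.74 °C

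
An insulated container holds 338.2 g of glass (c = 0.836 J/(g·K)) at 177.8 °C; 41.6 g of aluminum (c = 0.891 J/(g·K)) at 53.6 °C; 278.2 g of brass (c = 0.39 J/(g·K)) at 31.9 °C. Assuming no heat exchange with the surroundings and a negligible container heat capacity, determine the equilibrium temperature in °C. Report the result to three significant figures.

T_f = 130 °C

Σ mᵢcᵢ(T − Tᵢ) = 0  ⇒  T = Σ mᵢcᵢTᵢ / Σ mᵢcᵢ
Σ mᵢcᵢ = 338.2×0.836 + 41.6×0.891 + 278.2×0.39 = 428.2988
Σ mᵢcᵢTᵢ = 282.7352×177.8 + 37.0656×53.6 + 108.498×31.9 = 55718
T = 55718 / 428.2988 = 130.1 °C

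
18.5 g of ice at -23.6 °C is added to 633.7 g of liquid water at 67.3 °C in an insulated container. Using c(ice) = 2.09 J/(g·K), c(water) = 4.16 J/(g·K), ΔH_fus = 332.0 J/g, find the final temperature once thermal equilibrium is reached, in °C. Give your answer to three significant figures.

T_f = 62.8 °C

Heat to bring ice to 0 °C and melt it: q₁ = 18.5×2.09×23.6 + 18.5×332.0 = 7054.5 J
Heat the water can supply cooling to 0 °C: 633.7×4.16×67.3 = 177416 J > q₁, so all ice melts.
Energy balance: 633.7×4.16×(67.3 − T) = 7054.5 + 18.5×4.16×(T − 0)
2636.192(67.3 − T) = 7054.5 + 76.96 T
177416 − 7054.5 = 2713.152 T
T = 170361.5 / 2713.152 = 62.79 °C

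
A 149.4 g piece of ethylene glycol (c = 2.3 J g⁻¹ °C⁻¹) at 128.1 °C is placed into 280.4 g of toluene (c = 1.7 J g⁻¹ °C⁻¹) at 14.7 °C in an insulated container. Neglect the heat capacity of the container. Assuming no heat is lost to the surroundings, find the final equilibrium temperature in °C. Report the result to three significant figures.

T_f = 62.2 °C

Heat lost by ethylene glycol = heat gained by toluene.
(149.4)(2.3)(128.1 − T) = (280.4)(1.7)(T − 14.7)
343.62 (128.1 − T) = 476.68 (T − 14.7)
44018 − 343.62 T = 476.68 T − 7007.2
51025.2 = 820.30 T
T = 62.20 °C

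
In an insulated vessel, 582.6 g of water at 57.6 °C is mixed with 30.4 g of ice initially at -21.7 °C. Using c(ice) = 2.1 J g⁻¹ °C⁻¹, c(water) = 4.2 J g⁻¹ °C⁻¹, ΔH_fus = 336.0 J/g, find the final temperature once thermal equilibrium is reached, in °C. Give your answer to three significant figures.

Heat to bring ice to 0 °C and melt it: q₁ = 30.4×2.1×21.7 + 30.4×336.0 = 11600 J
Heat the water can supply cooling to 0 °C: 582.6×4.2×57.6 = 140943 J > q₁, so all ice melts.
Energy balance: 582.6×4.2×(57.6 − T) = 11600 + 30.4×4.2×(T − 0)
2446.92(57.6 − T) = 11600 + 127.68 T
140943 − 11600 = 2574.60 T
T = 129343 / 2574.60 = 50.24 °C

T_f = 50.2 °C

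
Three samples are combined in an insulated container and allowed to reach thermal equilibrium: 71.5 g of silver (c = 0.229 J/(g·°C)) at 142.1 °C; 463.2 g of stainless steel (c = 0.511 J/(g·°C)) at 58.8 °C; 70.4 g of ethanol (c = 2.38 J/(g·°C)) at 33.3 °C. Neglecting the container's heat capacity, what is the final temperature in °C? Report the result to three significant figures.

T_f = 51.9 °C

Σ mᵢcᵢ(T − Tᵢ) = 0  ⇒  T = Σ mᵢcᵢTᵢ / Σ mᵢcᵢ
Σ mᵢcᵢ = 71.5×0.229 + 463.2×0.511 + 70.4×2.38 = 420.6207
Σ mᵢcᵢTᵢ = 16.3735×142.1 + 236.6952×58.8 + 167.552×33.3 = 21824
T = 21824 / 420.6207 = 51.89 °C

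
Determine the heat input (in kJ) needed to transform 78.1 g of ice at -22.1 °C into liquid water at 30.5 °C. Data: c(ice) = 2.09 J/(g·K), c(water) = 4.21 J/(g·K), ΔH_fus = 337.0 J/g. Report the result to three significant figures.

q = 40.0 kJ

q1 (heat ice -22.1→0.0 °C): 78.1 × 2.09 × 22.1 = 3607 J
q2 (melt at 0 °C): 78.1 × 337.0 = 26320 J
q3 (heat water 0.0→30.5 °C): 78.1 × 4.21 × 30.5 = 10028 J
Total: 3607 + 26320 + 10028 = 39955 J = 40.0 kJ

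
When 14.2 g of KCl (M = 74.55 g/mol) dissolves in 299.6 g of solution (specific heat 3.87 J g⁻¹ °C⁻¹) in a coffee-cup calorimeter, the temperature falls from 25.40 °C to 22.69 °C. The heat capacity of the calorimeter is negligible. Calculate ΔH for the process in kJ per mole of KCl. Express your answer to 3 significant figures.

|ΔT| = |22.69 − 25.40| = 2.71 °C
|q_surr| = (299.6 × 3.87) × 2.71 = 1159.452 × 2.71 = 3142 J
n(KCl) = 14.2 / 74.55 = 0.1905 mol
Temperature fell, so q_rxn = +|q_surr| = 3.142 kJ
ΔH = q_rxn / n = 16.49 kJ/mol

ΔH = 16.5 kJ/mol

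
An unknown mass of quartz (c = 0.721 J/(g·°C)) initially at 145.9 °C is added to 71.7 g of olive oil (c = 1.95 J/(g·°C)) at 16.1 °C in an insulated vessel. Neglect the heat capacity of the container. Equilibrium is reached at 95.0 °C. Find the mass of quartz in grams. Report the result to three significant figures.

q_gained = (71.7 × 1.95) × (95.0 − 16.1) = 11030 J
q_lost = m × 0.721 × (145.9 − 95.0) = 36.6989 m
m = 11030 / 36.6989 = 301 g

m = 301 g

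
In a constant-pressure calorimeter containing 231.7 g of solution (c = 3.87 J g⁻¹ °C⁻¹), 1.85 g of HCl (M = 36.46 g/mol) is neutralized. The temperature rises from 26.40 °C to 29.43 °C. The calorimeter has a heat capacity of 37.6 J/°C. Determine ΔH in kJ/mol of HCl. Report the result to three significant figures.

|ΔT| = |29.43 − 26.40| = 3.03 °C
|q_surr| = (231.7 × 3.87 + 37.6) × 3.03 = 934.279 × 3.03 = 2831 J
n(HCl) = 1.85 / 36.46 = 0.05074 mol
Temperature rose, so q_rxn = −|q_surr| = -2.831 kJ
ΔH = q_rxn / n = -55.79 kJ/mol

ΔH = -55.8 kJ/mol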